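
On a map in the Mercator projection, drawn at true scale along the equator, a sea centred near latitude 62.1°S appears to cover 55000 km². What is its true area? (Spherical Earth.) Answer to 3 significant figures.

12000 km²

The Mercator projection is conformal; its linear scale factor is the same in every direction and equals sec φ = 1/cos φ.
Areal scale = k² = sec²φ = 1/cos²(62.1°) = 1/0.4679² = 4.567.
True area = apparent / (areal scale) = 55000 / 4.567 ≈ 12000 km².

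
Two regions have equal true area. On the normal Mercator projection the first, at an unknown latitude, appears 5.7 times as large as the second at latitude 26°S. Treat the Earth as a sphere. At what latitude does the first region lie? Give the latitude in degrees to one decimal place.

67.9°

Mercator areal scale is sec²φ, so apparent-area ratio = sec²φ₁ / sec²φ₂ = cos²φ₂ / cos²φ₁.
cos²φ₂ / cos²φ₁ = 5.7  ⇒  cos φ₁ = cos 26° / √5.7 = 0.8988/2.387 = 0.3765.
φ₁ = arccos(0.3765) ≈ 67.9°.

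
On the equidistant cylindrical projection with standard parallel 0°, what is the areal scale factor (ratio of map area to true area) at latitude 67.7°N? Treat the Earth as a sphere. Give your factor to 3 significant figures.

2.64

For the equirectangular projection with φ₀ = 0 (plate carrée), h = 1 along meridians and k = sec φ along parallels.
Areal scale = h·k = 1 × sec φ; at 67.7°, h = 1.000, k = 2.635, so h·k = 2.635.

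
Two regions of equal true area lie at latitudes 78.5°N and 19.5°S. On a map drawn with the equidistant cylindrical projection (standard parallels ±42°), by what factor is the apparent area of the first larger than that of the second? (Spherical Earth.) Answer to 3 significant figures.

4.73

With standard parallel φ₀ = 42°, the equirectangular projection gives x = Rλ cos φ₀, y = Rφ, so h = 1 and k = cos 42° / cos φ.
Areal scale at 78.5°: h·k = 1.000 × 3.728 = 3.728.
Areal scale at 19.5°: h·k = 1.000 × 0.7884 = 0.7884.
Ratio = 3.728/0.7884 ≈ 4.73.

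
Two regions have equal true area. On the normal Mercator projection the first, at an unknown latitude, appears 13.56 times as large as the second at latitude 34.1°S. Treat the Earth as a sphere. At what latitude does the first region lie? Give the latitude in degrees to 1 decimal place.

77.0°

Mercator areal scale is sec²φ, so apparent-area ratio = sec²φ₁ / sec²φ₂ = cos²φ₂ / cos²φ₁.
cos²φ₂ / cos²φ₁ = 13.56  ⇒  cos φ₁ = cos 34.1° / √13.56 = 0.8281/3.682 = 0.2249.
φ₁ = arccos(0.2249) ≈ 77.0°.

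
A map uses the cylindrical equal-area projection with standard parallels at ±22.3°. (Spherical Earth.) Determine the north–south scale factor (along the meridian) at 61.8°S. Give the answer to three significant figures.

0.511

Cylindrical equal-area (φ₀ = 22.3°): h = cos φ / cos 22.3° along meridians, k = cos 22.3° / cos φ along parallels; h·k = 1.
h = cos 61.8° / cos 22.3° = 0.4726/0.9252 = 0.5107.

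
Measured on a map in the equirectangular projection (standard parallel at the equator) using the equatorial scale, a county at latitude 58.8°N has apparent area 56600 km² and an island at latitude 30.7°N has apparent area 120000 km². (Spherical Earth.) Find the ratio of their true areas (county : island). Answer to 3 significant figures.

Plate carrée has h = 1 and k = sec φ, giving areal scale sec φ; true area = (apparent area) · cos φ.
True area of county: 56600 × cos(58.8°) = 56600 × 0.5180 = 29320 km².
True area of island: 120000 × cos(30.7°) = 120000 × 0.8599 = 103200 km².
Ratio = 29320 / 103200 ≈ 0.284.

0.284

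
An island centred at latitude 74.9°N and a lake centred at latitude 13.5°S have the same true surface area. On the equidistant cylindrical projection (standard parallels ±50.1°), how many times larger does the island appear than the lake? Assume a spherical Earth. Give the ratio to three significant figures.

3.73

With standard parallel φ₀ = 50.1°, the equirectangular projection gives x = Rλ cos φ₀, y = Rφ, so h = 1 and k = cos 50.1° / cos φ.
Areal scale at 74.9°: h·k = 1.000 × 2.462 = 2.462.
Areal scale at 13.5°: h·k = 1.000 × 0.6597 = 0.6597.
Ratio = 2.462/0.6597 ≈ 3.73.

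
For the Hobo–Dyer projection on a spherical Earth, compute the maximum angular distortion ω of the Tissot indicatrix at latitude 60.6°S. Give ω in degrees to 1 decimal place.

Hobo–Dyer is a cylindrical equal-area projection with standard parallels at ±37.5°. For cylindrical equal-area with standard parallel φ₀, h = cos φ / cos φ₀ and k = cos φ₀ / cos φ, so h·k = 1.
At 60.6°: h = 0.6188, k = 1.616; principal scales a = 1.616, b = 0.6188.
sin(ω/2) = (a − b)/(a + b) = 0.9973/2.235 = 0.4463, so ω = 2 arcsin(0.4463) ≈ 53.0°.

53.0°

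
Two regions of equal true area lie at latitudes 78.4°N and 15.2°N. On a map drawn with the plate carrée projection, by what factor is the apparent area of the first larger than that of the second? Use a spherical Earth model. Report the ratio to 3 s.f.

In the plate carrée (x = Rλ, y = Rφ), meridians are true-scale (h = 1) and parallels are stretched by k = sec φ.
Areal scale at 78.4°: h·k = 1.000 × 4.973 = 4.973.
Areal scale at 15.2°: h·k = 1.000 × 1.036 = 1.036.
Ratio = 4.973/1.036 ≈ 4.80.

4.80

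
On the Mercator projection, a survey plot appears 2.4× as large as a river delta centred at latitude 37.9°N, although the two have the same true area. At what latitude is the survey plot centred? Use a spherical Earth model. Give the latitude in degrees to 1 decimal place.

On Mercator, (apparent₁)/(apparent₂) = sec²φ₁ / sec²φ₂ when true areas are equal.
cos²φ₂ / cos²φ₁ = 2.4  ⇒  cos φ₁ = cos 37.9° / √2.4 = 0.7891/1.549 = 0.5094.
φ₁ = arccos(0.5094) ≈ 59.4°.

59.4°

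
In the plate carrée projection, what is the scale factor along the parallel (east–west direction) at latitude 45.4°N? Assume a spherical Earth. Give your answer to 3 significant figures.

1.42

For the equirectangular projection with φ₀ = 0 (plate carrée), h = 1 along meridians and k = sec φ along parallels.
k = 1/cos 45.4° = 1/0.7022 = 1.424.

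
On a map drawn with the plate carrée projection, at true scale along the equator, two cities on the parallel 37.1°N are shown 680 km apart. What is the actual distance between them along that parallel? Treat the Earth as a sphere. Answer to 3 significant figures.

542 km

For the equirectangular projection with φ₀ = 0 (plate carrée), h = 1 along meridians and k = sec φ along parallels.
Along the parallel at 37.1°, map distances are exaggerated by k = sec 37.1° = 1.254.
True distance = 680 / 1.254 = 680 × cos 37.1° ≈ 542 km.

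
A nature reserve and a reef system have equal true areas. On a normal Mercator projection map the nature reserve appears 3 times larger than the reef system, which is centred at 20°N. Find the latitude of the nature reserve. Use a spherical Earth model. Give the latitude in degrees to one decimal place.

57.1°

Mercator areal scale is sec²φ, so apparent-area ratio = sec²φ₁ / sec²φ₂ = cos²φ₂ / cos²φ₁.
cos²φ₂ / cos²φ₁ = 3  ⇒  cos φ₁ = cos 20° / √3 = 0.9397/1.732 = 0.5425.
φ₁ = arccos(0.5425) ≈ 57.1°.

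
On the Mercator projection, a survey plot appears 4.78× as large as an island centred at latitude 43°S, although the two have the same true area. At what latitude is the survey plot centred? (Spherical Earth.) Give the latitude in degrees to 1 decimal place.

70.5°

For equal true areas on Mercator, apparent areas scale as sec²φ, so the ratio is cos²φ₂ / cos²φ₁.
cos²φ₂ / cos²φ₁ = 4.78  ⇒  cos φ₁ = cos 43° / √4.78 = 0.7314/2.186 = 0.3345.
φ₁ = arccos(0.3345) ≈ 70.5°.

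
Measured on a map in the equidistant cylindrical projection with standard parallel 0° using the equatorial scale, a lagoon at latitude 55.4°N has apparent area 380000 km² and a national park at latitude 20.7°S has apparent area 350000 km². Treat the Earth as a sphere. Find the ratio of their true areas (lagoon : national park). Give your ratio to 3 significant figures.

0.659

Plate carrée has h = 1 and k = sec φ, giving areal scale sec φ; true area = (apparent area) · cos φ.
True area of lagoon: 380000 × cos(55.4°) = 380000 × 0.5678 = 215800 km².
True area of national park: 350000 × cos(20.7°) = 350000 × 0.9354 = 327400 km².
Ratio = 215800 / 327400 ≈ 0.659.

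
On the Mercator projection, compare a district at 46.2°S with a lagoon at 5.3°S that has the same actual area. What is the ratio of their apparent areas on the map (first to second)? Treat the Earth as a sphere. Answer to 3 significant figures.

2.07

Mercator areal scale is sec²φ.
At 46.2°: sec²(46.2°) = 1/0.6921² = 2.087.
At 5.3°: sec²(5.3°) = 1/0.9957² = 1.009.
Ratio = 2.087/1.009 = cos²(5.3°)/cos²(46.2°) ≈ 2.07.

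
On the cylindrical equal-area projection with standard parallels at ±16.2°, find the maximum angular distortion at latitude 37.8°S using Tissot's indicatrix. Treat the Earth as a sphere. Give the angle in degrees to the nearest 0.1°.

For cylindrical equal-area with standard parallel φ₀, h = cos φ / cos φ₀ and k = cos φ₀ / cos φ, so h·k = 1.
At 37.8°: h = 0.8228, k = 1.215; principal scales a = 1.215, b = 0.8228.
sin(ω/2) = (a − b)/(a + b) = 0.3925/2.038 = 0.1926, so ω = 2 arcsin(0.1926) ≈ 22.2°.

22.2°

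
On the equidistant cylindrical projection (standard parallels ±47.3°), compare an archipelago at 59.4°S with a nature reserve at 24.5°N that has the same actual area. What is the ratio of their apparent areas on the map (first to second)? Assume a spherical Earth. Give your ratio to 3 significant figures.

1.79

In the equirectangular projection with standard parallel φ₀ = 47.3° (x = Rλ cos φ₀, y = Rφ), meridians are true-scale (h = 1) and the parallel scale is k = cos φ₀ / cos φ.
Areal scale at 59.4°: h·k = 1.000 × 1.332 = 1.332.
Areal scale at 24.5°: h·k = 1.000 × 0.7453 = 0.7453.
Ratio = 1.332/0.7453 ≈ 1.79.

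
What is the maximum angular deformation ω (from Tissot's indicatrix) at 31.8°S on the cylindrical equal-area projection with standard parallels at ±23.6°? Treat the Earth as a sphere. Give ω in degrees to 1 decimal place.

8.6°

A cylindrical equal-area projection with standard parallel φ₀ has meridian scale h = cos φ / cos φ₀ and parallel scale k = cos φ₀ / cos φ (so areas are preserved, h·k = 1).
At 31.8°: h = 0.9275, k = 1.078; principal scales a = 1.078, b = 0.9275.
sin(ω/2) = (a − b)/(a + b) = 0.1507/2.006 = 0.07516, so ω = 2 arcsin(0.07516) ≈ 8.6°.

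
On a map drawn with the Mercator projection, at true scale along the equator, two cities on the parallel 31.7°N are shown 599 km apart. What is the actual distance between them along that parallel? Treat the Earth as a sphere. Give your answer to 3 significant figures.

The Mercator projection is conformal; its linear scale factor is the same in every direction and equals sec φ = 1/cos φ.
Along the parallel at 31.7°, map distances are exaggerated by k = sec 31.7° = 1.175.
True distance = 599 / 1.175 = 599 × cos 31.7° ≈ 510 km.

510 km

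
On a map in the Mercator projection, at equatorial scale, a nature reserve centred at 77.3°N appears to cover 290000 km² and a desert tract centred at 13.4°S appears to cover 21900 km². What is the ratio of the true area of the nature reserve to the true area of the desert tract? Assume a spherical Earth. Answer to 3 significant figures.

On Mercator the areal scale is sec²φ, so true area = apparent × cos²φ.
True area of nature reserve: 290000 × cos²(77.3°) = 290000 × 0.04833 = 14020 km².
True area of desert tract: 21900 × cos²(13.4°) = 21900 × 0.9463 = 20720 km².
Ratio = 14020 / 20720 ≈ 0.676.

0.676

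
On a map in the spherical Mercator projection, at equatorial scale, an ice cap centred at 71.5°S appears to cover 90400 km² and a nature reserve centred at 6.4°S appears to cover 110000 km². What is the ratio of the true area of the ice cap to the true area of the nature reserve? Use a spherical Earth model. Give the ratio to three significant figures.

0.0838

Mercator's areal exaggeration is sec²φ; hence true area = (apparent area) · cos²φ.
True area of ice cap: 90400 × cos²(71.5°) = 90400 × 0.1007 = 9102 km².
True area of nature reserve: 110000 × cos²(6.4°) = 110000 × 0.9876 = 108600 km².
Ratio = 9102 / 108600 ≈ 0.0838.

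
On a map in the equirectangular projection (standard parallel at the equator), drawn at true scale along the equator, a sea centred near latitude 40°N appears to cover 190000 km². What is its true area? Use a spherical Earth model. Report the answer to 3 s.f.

Plate carrée maps x = Rλ, y = Rφ. The meridian scale is h = 1 and the parallel scale is k = 1/cos φ = sec φ.
Areal scale = h·k = 1 × sec φ; at 40°, h = 1.000, k = 1.305, so h·k = 1.305.
True area = apparent / (areal scale) = 190000 / 1.305 ≈ 146000 km².

146000 km²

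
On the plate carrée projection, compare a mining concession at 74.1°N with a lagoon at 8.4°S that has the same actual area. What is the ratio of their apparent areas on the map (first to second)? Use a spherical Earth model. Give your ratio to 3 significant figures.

For the equirectangular projection with φ₀ = 0 (plate carrée), h = 1 along meridians and k = sec φ along parallels.
Areal scale at 74.1°: h·k = 1.000 × 3.650 = 3.650.
Areal scale at 8.4°: h·k = 1.000 × 1.011 = 1.011.
Ratio = 3.650/1.011 ≈ 3.61.

3.61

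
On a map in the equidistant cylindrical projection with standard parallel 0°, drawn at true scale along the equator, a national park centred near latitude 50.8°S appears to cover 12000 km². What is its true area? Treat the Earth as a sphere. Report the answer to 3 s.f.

7580 km²

For the equirectangular projection with φ₀ = 0 (plate carrée), h = 1 along meridians and k = sec φ along parallels.
Areal scale = h·k = 1 × sec φ; at 50.8°, h = 1.000, k = 1.582, so h·k = 1.582.
True area = apparent / (areal scale) = 12000 / 1.582 ≈ 7580 km².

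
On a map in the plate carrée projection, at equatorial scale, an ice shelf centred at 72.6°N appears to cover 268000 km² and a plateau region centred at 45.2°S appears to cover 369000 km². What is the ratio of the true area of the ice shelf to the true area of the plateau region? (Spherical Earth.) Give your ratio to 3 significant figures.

Plate carrée has h = 1 and k = sec φ, giving areal scale sec φ; true area = (apparent area) · cos φ.
True area of ice shelf: 268000 × cos(72.6°) = 268000 × 0.2990 = 80140 km².
True area of plateau region: 369000 × cos(45.2°) = 369000 × 0.7046 = 260000 km².
Ratio = 80140 / 260000 ≈ 0.308.

0.308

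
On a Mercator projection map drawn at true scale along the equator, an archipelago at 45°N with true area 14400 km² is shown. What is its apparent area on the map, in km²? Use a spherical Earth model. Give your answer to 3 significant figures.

For Mercator, h = k = sec φ (a conformal cylindrical projection has a single point scale, 1/cos φ).
Areal scale = k² = sec²φ = 1/cos²(45°) = 1/0.7071² = 2.000.
Apparent area = 14400 × 2.000 ≈ 28800 km².

28800 km²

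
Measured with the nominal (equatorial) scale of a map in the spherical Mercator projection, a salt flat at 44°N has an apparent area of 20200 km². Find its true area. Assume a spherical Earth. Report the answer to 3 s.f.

For Mercator, h = k = sec φ (a conformal cylindrical projection has a single point scale, 1/cos φ).
Areal scale = k² = sec²φ = 1/cos²(44°) = 1/0.7193² = 1.933.
True area = apparent / (areal scale) = 20200 / 1.933 ≈ 10500 km².

10500 km²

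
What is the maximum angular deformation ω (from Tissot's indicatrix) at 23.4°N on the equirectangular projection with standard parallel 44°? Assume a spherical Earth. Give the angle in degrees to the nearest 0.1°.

The equidistant cylindrical projection with φ₀ = 44° has h = 1 (meridians true) and k = cos φ₀ / cos φ along parallels.
At 23.4°: h = 1.000, k = 0.7838; principal scales a = 1.000, b = 0.7838.
sin(ω/2) = (a − b)/(a + b) = 0.2162/1.784 = 0.1212, so ω = 2 arcsin(0.1212) ≈ 13.9°.

13.9°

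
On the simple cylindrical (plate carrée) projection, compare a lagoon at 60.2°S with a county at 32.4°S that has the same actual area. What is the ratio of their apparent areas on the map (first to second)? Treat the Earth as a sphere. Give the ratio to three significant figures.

In the plate carrée (x = Rλ, y = Rφ), meridians are true-scale (h = 1) and parallels are stretched by k = sec φ.
Areal scale at 60.2°: h·k = 1.000 × 2.012 = 2.012.
Areal scale at 32.4°: h·k = 1.000 × 1.184 = 1.184.
Ratio = 2.012/1.184 ≈ 1.70.

1.70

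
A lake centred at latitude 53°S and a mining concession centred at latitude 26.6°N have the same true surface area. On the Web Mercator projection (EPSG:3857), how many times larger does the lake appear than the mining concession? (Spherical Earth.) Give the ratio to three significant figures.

2.21

On Mercator, area is exaggerated by sec²φ = 1/cos²φ.
At 53°: sec²(53°) = 1/0.6018² = 2.761.
At 26.6°: sec²(26.6°) = 1/0.8942² = 1.251.
Ratio = 2.761/1.251 = cos²(26.6°)/cos²(53°) ≈ 2.21.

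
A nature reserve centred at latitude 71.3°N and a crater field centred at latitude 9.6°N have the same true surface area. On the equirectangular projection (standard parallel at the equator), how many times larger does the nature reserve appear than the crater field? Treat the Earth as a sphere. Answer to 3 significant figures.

Plate carrée maps x = Rλ, y = Rφ. The meridian scale is h = 1 and the parallel scale is k = 1/cos φ = sec φ.
Areal scale at 71.3°: h·k = 1.000 × 3.119 = 3.119.
Areal scale at 9.6°: h·k = 1.000 × 1.014 = 1.014.
Ratio = 3.119/1.014 ≈ 3.08.

3.08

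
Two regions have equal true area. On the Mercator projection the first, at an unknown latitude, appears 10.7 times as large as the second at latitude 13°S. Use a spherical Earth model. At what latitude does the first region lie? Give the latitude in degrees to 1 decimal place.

Mercator areal scale is sec²φ, so apparent-area ratio = sec²φ₁ / sec²φ₂ = cos²φ₂ / cos²φ₁.
cos²φ₂ / cos²φ₁ = 10.7  ⇒  cos φ₁ = cos 13° / √10.7 = 0.9744/3.271 = 0.2979.
φ₁ = arccos(0.2979) ≈ 72.7°.

72.7°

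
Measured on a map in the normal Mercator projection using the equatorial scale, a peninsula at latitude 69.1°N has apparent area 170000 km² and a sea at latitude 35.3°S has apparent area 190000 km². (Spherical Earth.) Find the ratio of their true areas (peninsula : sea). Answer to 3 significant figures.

On Mercator the areal scale is sec²φ, so true area = apparent × cos²φ.
True area of peninsula: 170000 × cos²(69.1°) = 170000 × 0.1273 = 21630 km².
True area of sea: 190000 × cos²(35.3°) = 190000 × 0.6661 = 126600 km².
Ratio = 21630 / 126600 ≈ 0.171.

0.171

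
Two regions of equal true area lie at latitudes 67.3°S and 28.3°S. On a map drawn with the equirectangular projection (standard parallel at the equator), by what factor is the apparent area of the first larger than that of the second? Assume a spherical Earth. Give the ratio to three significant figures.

2.28

Plate carrée maps x = Rλ, y = Rφ. The meridian scale is h = 1 and the parallel scale is k = 1/cos φ = sec φ.
Areal scale at 67.3°: h·k = 1.000 × 2.591 = 2.591.
Areal scale at 28.3°: h·k = 1.000 × 1.136 = 1.136.
Ratio = 2.591/1.136 ≈ 2.28.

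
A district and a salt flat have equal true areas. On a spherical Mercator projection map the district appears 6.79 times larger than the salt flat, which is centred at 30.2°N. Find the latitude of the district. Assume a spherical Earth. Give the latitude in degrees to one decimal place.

70.6°

On Mercator, (apparent₁)/(apparent₂) = sec²φ₁ / sec²φ₂ when true areas are equal.
cos²φ₂ / cos²φ₁ = 6.79  ⇒  cos φ₁ = cos 30.2° / √6.79 = 0.8643/2.606 = 0.3317.
φ₁ = arccos(0.3317) ≈ 70.6°.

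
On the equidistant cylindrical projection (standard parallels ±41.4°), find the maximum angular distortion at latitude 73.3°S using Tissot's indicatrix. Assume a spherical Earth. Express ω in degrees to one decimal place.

The equidistant cylindrical projection with φ₀ = 41.4° has h = 1 (meridians true) and k = cos φ₀ / cos φ along parallels.
At 73.3°: h = 1.000, k = 2.610; principal scales a = 2.610, b = 1.000.
sin(ω/2) = (a − b)/(a + b) = 1.610/3.610 = 0.4460, so ω = 2 arcsin(0.4460) ≈ 53.0°.

53.0°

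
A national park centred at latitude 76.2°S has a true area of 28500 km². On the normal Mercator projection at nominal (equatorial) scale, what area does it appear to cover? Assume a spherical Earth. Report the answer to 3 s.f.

Mercator is conformal, so the point scale is isotropic: h = k = sec φ = 1/cos φ.
Areal scale = k² = sec²φ = 1/cos²(76.2°) = 1/0.2385² = 17.58.
Apparent area = 28500 × 17.58 ≈ 501000 km².

501000 km²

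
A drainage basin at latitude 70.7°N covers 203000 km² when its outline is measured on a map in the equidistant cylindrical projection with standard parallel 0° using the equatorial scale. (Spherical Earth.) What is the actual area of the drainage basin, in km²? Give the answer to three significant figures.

67100 km²

Plate carrée maps x = Rλ, y = Rφ. The meridian scale is h = 1 and the parallel scale is k = 1/cos φ = sec φ.
Areal scale = h·k = 1 × sec φ; at 70.7°, h = 1.000, k = 3.026, so h·k = 3.026.
True area = apparent / (areal scale) = 203000 / 3.026 ≈ 67100 km².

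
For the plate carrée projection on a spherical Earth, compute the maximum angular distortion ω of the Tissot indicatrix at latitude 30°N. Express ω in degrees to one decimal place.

8.2°

For the equirectangular projection with φ₀ = 0 (plate carrée), h = 1 along meridians and k = sec φ along parallels.
At 30°: h = 1.000, k = 1.155; principal scales a = 1.155, b = 1.000.
sin(ω/2) = (a − b)/(a + b) = 0.1547/2.155 = 0.07180, so ω = 2 arcsin(0.07180) ≈ 8.2°.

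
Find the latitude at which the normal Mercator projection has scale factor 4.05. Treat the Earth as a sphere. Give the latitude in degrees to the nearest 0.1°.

Mercator scale is k = sec φ = 1/cos φ.
1/cos φ = 4.05  ⇒  cos φ = 0.2469  ⇒  φ = arccos(0.2469) ≈ 75.7°.

75.7°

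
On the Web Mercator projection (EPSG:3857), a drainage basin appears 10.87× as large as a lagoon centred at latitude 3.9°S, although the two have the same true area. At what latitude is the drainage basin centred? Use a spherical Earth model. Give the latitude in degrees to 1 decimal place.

72.4°

Mercator areal scale is sec²φ, so apparent-area ratio = sec²φ₁ / sec²φ₂ = cos²φ₂ / cos²φ₁.
cos²φ₂ / cos²φ₁ = 10.87  ⇒  cos φ₁ = cos 3.9° / √10.87 = 0.9977/3.297 = 0.3026.
φ₁ = arccos(0.3026) ≈ 72.4°.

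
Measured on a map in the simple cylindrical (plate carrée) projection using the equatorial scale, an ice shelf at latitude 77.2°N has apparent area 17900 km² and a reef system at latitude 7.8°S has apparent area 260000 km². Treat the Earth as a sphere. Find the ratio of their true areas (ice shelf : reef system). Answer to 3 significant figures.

On the plate carrée, areal scale = h·k = 1 × sec φ, so true area = apparent × cos φ.
True area of ice shelf: 17900 × cos(77.2°) = 17900 × 0.2215 = 3966 km².
True area of reef system: 260000 × cos(7.8°) = 260000 × 0.9907 = 257600 km².
Ratio = 3966 / 257600 ≈ 0.0154.

0.0154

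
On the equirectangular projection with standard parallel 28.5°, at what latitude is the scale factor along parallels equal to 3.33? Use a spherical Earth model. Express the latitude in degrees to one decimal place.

The equidistant cylindrical projection with φ₀ = 28.5° has h = 1 (meridians true) and k = cos φ₀ / cos φ along parallels.
k = cos φ₀ / cos φ = 3.33  ⇒  cos φ = cos 28.5° / 3.33 = 0.2639.
φ = arccos(0.2639) ≈ 74.7°.

74.7°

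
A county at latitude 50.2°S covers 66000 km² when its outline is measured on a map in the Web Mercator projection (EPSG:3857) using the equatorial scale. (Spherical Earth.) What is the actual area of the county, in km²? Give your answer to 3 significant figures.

For Mercator, h = k = sec φ (a conformal cylindrical projection has a single point scale, 1/cos φ).
Areal scale = k² = sec²φ = 1/cos²(50.2°) = 1/0.6401² = 2.441.
True area = apparent / (areal scale) = 66000 / 2.441 ≈ 27000 km².

27000 km²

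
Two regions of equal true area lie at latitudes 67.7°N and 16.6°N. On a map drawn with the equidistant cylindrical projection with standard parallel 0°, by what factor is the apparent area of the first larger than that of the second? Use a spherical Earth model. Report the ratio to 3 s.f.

Plate carrée maps x = Rλ, y = Rφ. The meridian scale is h = 1 and the parallel scale is k = 1/cos φ = sec φ.
Areal scale at 67.7°: h·k = 1.000 × 2.635 = 2.635.
Areal scale at 16.6°: h·k = 1.000 × 1.043 = 1.043.
Ratio = 2.635/1.043 ≈ 2.53.

2.53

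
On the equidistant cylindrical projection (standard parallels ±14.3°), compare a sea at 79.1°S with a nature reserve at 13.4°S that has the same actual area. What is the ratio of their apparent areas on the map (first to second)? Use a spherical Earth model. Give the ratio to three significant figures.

5.14

In the equirectangular projection with standard parallel φ₀ = 14.3° (x = Rλ cos φ₀, y = Rφ), meridians are true-scale (h = 1) and the parallel scale is k = cos φ₀ / cos φ.
Areal scale at 79.1°: h·k = 1.000 × 5.124 = 5.124.
Areal scale at 13.4°: h·k = 1.000 × 0.9961 = 0.9961.
Ratio = 5.124/0.9961 ≈ 5.14.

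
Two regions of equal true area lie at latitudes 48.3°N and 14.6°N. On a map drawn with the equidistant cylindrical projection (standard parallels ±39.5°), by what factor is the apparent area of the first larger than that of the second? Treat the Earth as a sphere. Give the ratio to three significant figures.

With standard parallel φ₀ = 39.5°, the equirectangular projection gives x = Rλ cos φ₀, y = Rφ, so h = 1 and k = cos 39.5° / cos φ.
Areal scale at 48.3°: h·k = 1.000 × 1.160 = 1.160.
Areal scale at 14.6°: h·k = 1.000 × 0.7974 = 0.7974.
Ratio = 1.160/0.7974 ≈ 1.45.

1.45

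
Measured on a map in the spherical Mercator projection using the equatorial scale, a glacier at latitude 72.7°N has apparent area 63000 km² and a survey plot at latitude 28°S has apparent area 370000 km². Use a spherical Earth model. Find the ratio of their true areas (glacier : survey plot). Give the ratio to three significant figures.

On Mercator the areal scale is sec²φ, so true area = apparent × cos²φ.
True area of glacier: 63000 × cos²(72.7°) = 63000 × 0.08843 = 5571 km².
True area of survey plot: 370000 × cos²(28°) = 370000 × 0.7796 = 288500 km².
Ratio = 5571 / 288500 ≈ 0.0193.

0.0193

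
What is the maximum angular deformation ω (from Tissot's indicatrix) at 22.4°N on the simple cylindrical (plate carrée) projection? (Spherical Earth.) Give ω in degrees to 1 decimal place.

For the equirectangular projection with φ₀ = 0 (plate carrée), h = 1 along meridians and k = sec φ along parallels.
At 22.4°: h = 1.000, k = 1.082; principal scales a = 1.082, b = 1.000.
sin(ω/2) = (a − b)/(a + b) = 0.08161/2.082 = 0.03921, so ω = 2 arcsin(0.03921) ≈ 4.5°.

4.5°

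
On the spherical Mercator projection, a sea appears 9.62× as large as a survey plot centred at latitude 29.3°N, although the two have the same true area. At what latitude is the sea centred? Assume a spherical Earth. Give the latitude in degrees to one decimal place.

On Mercator, (apparent₁)/(apparent₂) = sec²φ₁ / sec²φ₂ when true areas are equal.
cos²φ₂ / cos²φ₁ = 9.62  ⇒  cos φ₁ = cos 29.3° / √9.62 = 0.8721/3.102 = 0.2812.
φ₁ = arccos(0.2812) ≈ 73.7°.

73.7°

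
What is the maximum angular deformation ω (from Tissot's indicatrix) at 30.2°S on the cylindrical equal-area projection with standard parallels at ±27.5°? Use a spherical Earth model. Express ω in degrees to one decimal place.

For cylindrical equal-area with standard parallel φ₀, h = cos φ / cos φ₀ and k = cos φ₀ / cos φ, so h·k = 1.
At 30.2°: h = 0.9744, k = 1.026; principal scales a = 1.026, b = 0.9744.
sin(ω/2) = (a − b)/(a + b) = 0.05194/2.001 = 0.02596, so ω = 2 arcsin(0.02596) ≈ 3.0°.

3.0°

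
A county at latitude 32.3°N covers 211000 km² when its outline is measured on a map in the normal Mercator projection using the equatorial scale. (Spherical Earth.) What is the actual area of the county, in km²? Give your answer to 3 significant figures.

151000 km²

The Mercator projection is conformal; its linear scale factor is the same in every direction and equals sec φ = 1/cos φ.
Areal scale = k² = sec²φ = 1/cos²(32.3°) = 1/0.8453² = 1.400.
True area = apparent / (areal scale) = 211000 / 1.400 ≈ 151000 km².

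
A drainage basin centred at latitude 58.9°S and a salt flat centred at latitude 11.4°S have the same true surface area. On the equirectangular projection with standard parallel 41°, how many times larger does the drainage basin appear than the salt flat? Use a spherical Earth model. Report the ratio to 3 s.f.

1.90

The equidistant cylindrical projection with φ₀ = 41° has h = 1 (meridians true) and k = cos φ₀ / cos φ along parallels.
Areal scale at 58.9°: h·k = 1.000 × 1.461 = 1.461.
Areal scale at 11.4°: h·k = 1.000 × 0.7699 = 0.7699.
Ratio = 1.461/0.7699 ≈ 1.90.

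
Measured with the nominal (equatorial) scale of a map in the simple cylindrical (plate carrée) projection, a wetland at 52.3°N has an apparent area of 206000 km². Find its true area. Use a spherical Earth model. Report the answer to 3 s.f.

126000 km²

Plate carrée maps x = Rλ, y = Rφ. The meridian scale is h = 1 and the parallel scale is k = 1/cos φ = sec φ.
Areal scale = h·k = 1 × sec φ; at 52.3°, h = 1.000, k = 1.635, so h·k = 1.635.
True area = apparent / (areal scale) = 206000 / 1.635 ≈ 126000 km².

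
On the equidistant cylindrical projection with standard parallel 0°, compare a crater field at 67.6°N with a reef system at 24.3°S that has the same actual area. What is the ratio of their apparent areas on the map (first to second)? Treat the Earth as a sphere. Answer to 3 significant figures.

Plate carrée maps x = Rλ, y = Rφ. The meridian scale is h = 1 and the parallel scale is k = 1/cos φ = sec φ.
Areal scale at 67.6°: h·k = 1.000 × 2.624 = 2.624.
Areal scale at 24.3°: h·k = 1.000 × 1.097 = 1.097.
Ratio = 2.624/1.097 ≈ 2.39.

2.39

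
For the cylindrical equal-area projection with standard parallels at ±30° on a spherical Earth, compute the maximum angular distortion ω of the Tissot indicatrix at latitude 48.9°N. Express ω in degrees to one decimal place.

A cylindrical equal-area projection with standard parallel φ₀ has meridian scale h = cos φ / cos φ₀ and parallel scale k = cos φ₀ / cos φ (so areas are preserved, h·k = 1).
At 48.9°: h = 0.7591, k = 1.317; principal scales a = 1.317, b = 0.7591.
sin(ω/2) = (a − b)/(a + b) = 0.5583/2.076 = 0.2689, so ω = 2 arcsin(0.2689) ≈ 31.2°.

31.2°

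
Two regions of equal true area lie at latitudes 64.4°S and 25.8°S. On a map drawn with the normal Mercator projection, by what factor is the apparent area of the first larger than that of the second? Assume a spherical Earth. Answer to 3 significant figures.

4.34

On Mercator, area is exaggerated by sec²φ = 1/cos²φ.
At 64.4°: sec²(64.4°) = 1/0.4321² = 5.356.
At 25.8°: sec²(25.8°) = 1/0.9003² = 1.234.
Ratio = 5.356/1.234 = cos²(25.8°)/cos²(64.4°) ≈ 4.34.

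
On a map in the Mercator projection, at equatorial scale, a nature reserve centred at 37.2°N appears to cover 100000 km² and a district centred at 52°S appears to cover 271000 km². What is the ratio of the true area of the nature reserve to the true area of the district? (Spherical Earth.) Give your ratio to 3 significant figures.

Mercator's areal exaggeration is sec²φ; hence true area = (apparent area) · cos²φ.
True area of nature reserve: 100000 × cos²(37.2°) = 100000 × 0.6345 = 63450 km².
True area of district: 271000 × cos²(52°) = 271000 × 0.3790 = 102700 km².
Ratio = 63450 / 102700 ≈ 0.618.

0.618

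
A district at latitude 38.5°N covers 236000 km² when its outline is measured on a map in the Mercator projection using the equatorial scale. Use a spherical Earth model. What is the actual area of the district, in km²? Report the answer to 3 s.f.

145000 km²

The Mercator projection is conformal; its linear scale factor is the same in every direction and equals sec φ = 1/cos φ.
Areal scale = k² = sec²φ = 1/cos²(38.5°) = 1/0.7826² = 1.633.
True area = apparent / (areal scale) = 236000 / 1.633 ≈ 145000 km².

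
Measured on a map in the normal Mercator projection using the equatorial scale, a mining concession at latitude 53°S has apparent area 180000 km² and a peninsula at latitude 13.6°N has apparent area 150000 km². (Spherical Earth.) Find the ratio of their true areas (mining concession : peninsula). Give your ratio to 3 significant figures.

0.460

On Mercator the areal scale is sec²φ, so true area = apparent × cos²φ.
True area of mining concession: 180000 × cos²(53°) = 180000 × 0.3622 = 65190 km².
True area of peninsula: 150000 × cos²(13.6°) = 150000 × 0.9447 = 141700 km².
Ratio = 65190 / 141700 ≈ 0.460.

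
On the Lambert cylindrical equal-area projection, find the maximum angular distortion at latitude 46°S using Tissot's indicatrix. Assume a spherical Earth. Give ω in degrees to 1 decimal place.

40.9°

The Lambert cylindrical equal-area projection is the cylindrical equal-area projection with its standard parallel at the equator (φ₀ = 0). For cylindrical equal-area with standard parallel φ₀, h = cos φ / cos φ₀ and k = cos φ₀ / cos φ, so h·k = 1.
At 46°: h = 0.6947, k = 1.440; principal scales a = 1.440, b = 0.6947.
sin(ω/2) = (a − b)/(a + b) = 0.7449/2.134 = 0.3490, so ω = 2 arcsin(0.3490) ≈ 40.9°.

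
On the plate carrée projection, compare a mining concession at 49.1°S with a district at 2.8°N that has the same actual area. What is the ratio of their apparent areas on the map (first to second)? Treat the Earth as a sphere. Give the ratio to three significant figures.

1.53

For the equirectangular projection with φ₀ = 0 (plate carrée), h = 1 along meridians and k = sec φ along parallels.
Areal scale at 49.1°: h·k = 1.000 × 1.527 = 1.527.
Areal scale at 2.8°: h·k = 1.000 × 1.001 = 1.001.
Ratio = 1.527/1.001 ≈ 1.53.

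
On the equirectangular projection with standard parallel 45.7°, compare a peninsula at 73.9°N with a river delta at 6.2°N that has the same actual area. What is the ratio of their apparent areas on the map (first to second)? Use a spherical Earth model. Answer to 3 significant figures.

3.58

In the equirectangular projection with standard parallel φ₀ = 45.7° (x = Rλ cos φ₀, y = Rφ), meridians are true-scale (h = 1) and the parallel scale is k = cos φ₀ / cos φ.
Areal scale at 73.9°: h·k = 1.000 × 2.518 = 2.518.
Areal scale at 6.2°: h·k = 1.000 × 0.7025 = 0.7025.
Ratio = 2.518/0.7025 ≈ 3.58.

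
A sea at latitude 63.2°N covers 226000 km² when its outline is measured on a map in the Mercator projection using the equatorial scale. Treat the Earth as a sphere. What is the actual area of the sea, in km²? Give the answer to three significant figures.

Mercator is conformal, so the point scale is isotropic: h = k = sec φ = 1/cos φ.
Areal scale = k² = sec²φ = 1/cos²(63.2°) = 1/0.4509² = 4.919.
True area = apparent / (areal scale) = 226000 / 4.919 ≈ 45900 km².

45900 km²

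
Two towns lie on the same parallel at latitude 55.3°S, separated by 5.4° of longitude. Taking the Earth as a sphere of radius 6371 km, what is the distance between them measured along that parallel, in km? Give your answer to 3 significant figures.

Arc length along a parallel = R cos φ · Δλ (with Δλ in radians).
= 6371 × cos 55.3° × (5.4° × π/180) = 6371 × 0.5693 × 0.09425 ≈ 342 km.

342 km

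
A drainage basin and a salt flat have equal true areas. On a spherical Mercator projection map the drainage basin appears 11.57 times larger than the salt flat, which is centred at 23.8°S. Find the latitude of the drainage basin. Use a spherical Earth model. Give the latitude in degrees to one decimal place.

74.4°

Mercator areal scale is sec²φ, so apparent-area ratio = sec²φ₁ / sec²φ₂ = cos²φ₂ / cos²φ₁.
cos²φ₂ / cos²φ₁ = 11.57  ⇒  cos φ₁ = cos 23.8° / √11.57 = 0.9150/3.401 = 0.2690.
φ₁ = arccos(0.2690) ≈ 74.4°.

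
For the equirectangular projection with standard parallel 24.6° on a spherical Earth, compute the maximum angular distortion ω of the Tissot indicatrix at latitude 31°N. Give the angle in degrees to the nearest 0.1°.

In the equirectangular projection with standard parallel φ₀ = 24.6° (x = Rλ cos φ₀, y = Rφ), meridians are true-scale (h = 1) and the parallel scale is k = cos φ₀ / cos φ.
At 31°: h = 1.000, k = 1.061; principal scales a = 1.061, b = 1.000.
sin(ω/2) = (a − b)/(a + b) = 0.06075/2.061 = 0.02948, so ω = 2 arcsin(0.02948) ≈ 3.4°.

3.4°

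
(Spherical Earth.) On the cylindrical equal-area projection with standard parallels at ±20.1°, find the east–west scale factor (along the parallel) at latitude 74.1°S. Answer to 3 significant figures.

3.43

A cylindrical equal-area projection with standard parallel φ₀ has meridian scale h = cos φ / cos φ₀ and parallel scale k = cos φ₀ / cos φ (so areas are preserved, h·k = 1).
k = cos 20.1° / cos 74.1° = 0.9391/0.2740 = 3.428.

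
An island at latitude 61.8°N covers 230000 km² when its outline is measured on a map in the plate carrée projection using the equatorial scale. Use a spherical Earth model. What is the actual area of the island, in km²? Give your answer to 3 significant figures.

109000 km²

Plate carrée maps x = Rλ, y = Rφ. The meridian scale is h = 1 and the parallel scale is k = 1/cos φ = sec φ.
Areal scale = h·k = 1 × sec φ; at 61.8°, h = 1.000, k = 2.116, so h·k = 2.116.
True area = apparent / (areal scale) = 230000 / 2.116 ≈ 109000 km².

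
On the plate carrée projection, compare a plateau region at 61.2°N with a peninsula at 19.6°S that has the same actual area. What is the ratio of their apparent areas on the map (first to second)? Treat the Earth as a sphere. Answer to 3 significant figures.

Plate carrée maps x = Rλ, y = Rφ. The meridian scale is h = 1 and the parallel scale is k = 1/cos φ = sec φ.
Areal scale at 61.2°: h·k = 1.000 × 2.076 = 2.076.
Areal scale at 19.6°: h·k = 1.000 × 1.062 = 1.062.
Ratio = 2.076/1.062 ≈ 1.96.

1.96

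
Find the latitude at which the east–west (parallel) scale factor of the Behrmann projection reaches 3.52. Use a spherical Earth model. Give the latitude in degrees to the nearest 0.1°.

75.8°

The Behrmann projection is cylindrical equal-area with φ₀ = 30°. Cylindrical equal-area (φ₀ = 30°): h = cos φ / cos 30° along meridians, k = cos 30° / cos φ along parallels; h·k = 1.
k = cos φ₀ / cos φ = 3.52  ⇒  cos φ = cos 30° / 3.52 = 0.2460.
φ = arccos(0.2460) ≈ 75.8°.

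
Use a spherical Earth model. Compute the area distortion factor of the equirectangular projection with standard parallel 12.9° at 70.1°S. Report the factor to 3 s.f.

2.86

The equidistant cylindrical projection with φ₀ = 12.9° has h = 1 (meridians true) and k = cos φ₀ / cos φ along parallels.
Areal scale = h·k = 1 × cos φ₀ / cos φ; at 70.1°, h = 1.000, k = 2.864, so h·k = 2.864.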